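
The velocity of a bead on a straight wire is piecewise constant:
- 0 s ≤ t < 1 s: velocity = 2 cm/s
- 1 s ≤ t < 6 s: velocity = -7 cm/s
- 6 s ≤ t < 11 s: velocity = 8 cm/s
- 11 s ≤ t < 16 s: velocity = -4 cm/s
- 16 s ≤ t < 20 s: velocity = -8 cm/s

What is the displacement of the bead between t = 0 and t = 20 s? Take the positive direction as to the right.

Displacement is the signed area under the v-t curve.
0–1 s: 2 × 1 = 2 cm
1–6 s: -7 × 5 = -35 cm
6–11 s: 8 × 5 = 40 cm
11–16 s: -4 × 5 = -20 cm
16–20 s: -8 × 4 = -32 cm
Net displacement = -45 cm

-45 cm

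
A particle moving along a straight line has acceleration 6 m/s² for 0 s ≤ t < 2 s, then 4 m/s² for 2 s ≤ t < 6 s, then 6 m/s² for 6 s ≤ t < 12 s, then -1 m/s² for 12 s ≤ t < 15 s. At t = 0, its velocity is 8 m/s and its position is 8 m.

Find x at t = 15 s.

683.5 m

On each constant-a segment, Δv = aΔt and Δx = v₀Δt + ½aΔt²; chain segment to segment.
0–2 s: v starts 8 m/s; Δx = 8·2 + ½·6·2² = 28 m; v ends 20 m/s.
2–6 s: v starts 20 m/s; Δx = 20·4 + ½·4·4² = 112 m; v ends 36 m/s.
6–12 s: v starts 36 m/s; Δx = 36·6 + ½·6·6² = 324 m; v ends 72 m/s.
12–15 s: v starts 72 m/s; Δx = 72·3 + ½·-1·3² = 211.5 m; v ends 69 m/s.
x(15) = 8 + Σ Δx = 683.5 m.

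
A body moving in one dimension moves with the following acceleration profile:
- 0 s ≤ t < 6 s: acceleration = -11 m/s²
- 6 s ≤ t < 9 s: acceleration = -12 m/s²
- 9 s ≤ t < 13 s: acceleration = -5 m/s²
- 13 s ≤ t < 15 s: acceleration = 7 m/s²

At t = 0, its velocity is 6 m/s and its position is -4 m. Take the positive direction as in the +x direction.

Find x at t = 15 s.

On each constant-a segment, Δv = aΔt and Δx = v₀Δt + ½aΔt²; chain segment to segment.
0–6 s: v starts 6 m/s; Δx = 6·6 + ½·-11·6² = -162 m; v ends -60 m/s.
6–9 s: v starts -60 m/s; Δx = -60·3 + ½·-12·3² = -234 m; v ends -96 m/s.
9–13 s: v starts -96 m/s; Δx = -96·4 + ½·-5·4² = -424 m; v ends -116 m/s.
13–15 s: v starts -116 m/s; Δx = -116·2 + ½·7·2² = -218 m; v ends -102 m/s.
x(15) = -4 + Σ Δx = -1042 m.

-1042 m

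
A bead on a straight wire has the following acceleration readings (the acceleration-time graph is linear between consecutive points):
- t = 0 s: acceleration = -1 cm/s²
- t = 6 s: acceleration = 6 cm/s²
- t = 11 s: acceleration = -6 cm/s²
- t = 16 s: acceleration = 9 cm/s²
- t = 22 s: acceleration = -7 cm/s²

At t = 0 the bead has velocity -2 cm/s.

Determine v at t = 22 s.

26.5 cm/s

Δv equals the area under the a-t graph; then v = v₀ + Δv.
0–6 s: ½(-1 + 6)(6) = 15 cm/s
6–11 s: ½(6 + -6)(5) = 0 cm/s
11–16 s: ½(-6 + 9)(5) = 7.5 cm/s
16–22 s: ½(9 + -7)(6) = 6 cm/s
Δv = 28.5 cm/s, so v(22) = -2 + (28.5) = 26.5 cm/s.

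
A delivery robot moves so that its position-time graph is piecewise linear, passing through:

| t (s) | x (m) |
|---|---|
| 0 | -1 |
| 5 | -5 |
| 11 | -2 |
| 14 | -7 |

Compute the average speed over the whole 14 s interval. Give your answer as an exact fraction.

Average speed = (total path length)/(elapsed time); on a piecewise-linear x-t graph the path length is Σ|Δx|.
0–5 s: |Δx| = |-5 − -1| = 4 m
5–11 s: |Δx| = |-2 − -5| = 3 m
11–14 s: |Δx| = |-7 − -2| = 5 m
Total path = 12 m; average speed = 12/14 = 6/7 m/s.

6/7 m/s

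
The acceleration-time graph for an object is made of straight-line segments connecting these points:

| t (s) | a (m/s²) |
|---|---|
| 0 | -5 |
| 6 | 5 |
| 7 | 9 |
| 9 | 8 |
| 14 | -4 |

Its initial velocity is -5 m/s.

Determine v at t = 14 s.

29 m/s

Δv equals the area under the a-t graph; then v = v₀ + Δv.
0–6 s: ½(-5 + 5)(6) = 0 m/s
6–7 s: ½(5 + 9)(1) = 7 m/s
7–9 s: ½(9 + 8)(2) = 17 m/s
9–14 s: ½(8 + -4)(5) = 10 m/s
Δv = 34 m/s, so v(14) = -5 + (34) = 29 m/s.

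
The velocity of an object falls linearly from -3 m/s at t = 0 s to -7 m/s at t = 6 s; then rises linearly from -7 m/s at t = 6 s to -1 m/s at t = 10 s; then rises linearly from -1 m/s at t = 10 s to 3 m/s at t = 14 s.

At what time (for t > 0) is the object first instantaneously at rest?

v changes sign on 10–14 s (from -1 to 3); the graph is linear there, so v = 0 at t = 10 + (1)·(14 − 10)/(3 − -1) = 11 s.

t = 11 s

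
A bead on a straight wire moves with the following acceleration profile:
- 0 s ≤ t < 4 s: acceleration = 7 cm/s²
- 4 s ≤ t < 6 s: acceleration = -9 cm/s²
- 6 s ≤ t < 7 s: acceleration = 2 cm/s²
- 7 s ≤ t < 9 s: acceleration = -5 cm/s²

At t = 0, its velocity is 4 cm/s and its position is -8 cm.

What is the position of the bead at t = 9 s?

On each constant-a segment, Δv = aΔt and Δx = v₀Δt + ½aΔt²; chain segment to segment.
0–4 s: v starts 4 cm/s; Δx = 4·4 + ½·7·4² = 72 cm; v ends 32 cm/s.
4–6 s: v starts 32 cm/s; Δx = 32·2 + ½·-9·2² = 46 cm; v ends 14 cm/s.
6–7 s: v starts 14 cm/s; Δx = 14·1 + ½·2·1² = 15 cm; v ends 16 cm/s.
7–9 s: v starts 16 cm/s; Δx = 16·2 + ½·-5·2² = 22 cm; v ends 6 cm/s.
x(9) = -8 + Σ Δx = 147 cm.

147 cm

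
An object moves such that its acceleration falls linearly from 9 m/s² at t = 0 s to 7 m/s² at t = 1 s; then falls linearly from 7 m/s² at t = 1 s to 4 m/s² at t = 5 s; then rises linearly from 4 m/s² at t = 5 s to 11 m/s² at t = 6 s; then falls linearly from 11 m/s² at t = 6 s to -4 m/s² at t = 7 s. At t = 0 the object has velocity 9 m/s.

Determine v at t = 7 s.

Δv equals the area under the a-t graph; then v = v₀ + Δv.
0–1 s: ½(9 + 7)(1) = 8 m/s
1–5 s: ½(7 + 4)(4) = 22 m/s
5–6 s: ½(4 + 11)(1) = 7.5 m/s
6–7 s: ½(11 + -4)(1) = 3.5 m/s
Δv = 41 m/s, so v(7) = 9 + (41) = 50 m/s.

50 m/s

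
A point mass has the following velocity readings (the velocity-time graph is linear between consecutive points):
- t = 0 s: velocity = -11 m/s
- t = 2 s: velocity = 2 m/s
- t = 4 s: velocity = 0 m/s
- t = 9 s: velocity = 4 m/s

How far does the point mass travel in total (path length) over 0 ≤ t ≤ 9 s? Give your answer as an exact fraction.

Total distance travelled is ∫|v| dt — sum the magnitudes of each area piece.
0–2 s: v = 0 at t = 22/13 s; triangle areas 121/13 + 4/13 = 125/13 m
2–4 s: |½(2 + 0)(2)| = 2 m
4–9 s: |½(0 + 4)(5)| = 10 m
Total distance = 281/13 m

281/13 m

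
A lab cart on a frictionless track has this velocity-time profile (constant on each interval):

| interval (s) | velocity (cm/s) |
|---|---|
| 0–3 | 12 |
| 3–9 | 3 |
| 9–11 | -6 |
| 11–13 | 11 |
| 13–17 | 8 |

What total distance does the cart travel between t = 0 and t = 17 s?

Total distance travelled is ∫|v| dt — sum the magnitudes of each area piece.
0–3 s: |12| × 3 = 36 cm
3–9 s: |3| × 6 = 18 cm
9–11 s: |-6| × 2 = 12 cm
11–13 s: |11| × 2 = 22 cm
13–17 s: |8| × 4 = 32 cm
Total distance = 120 cm

120 cm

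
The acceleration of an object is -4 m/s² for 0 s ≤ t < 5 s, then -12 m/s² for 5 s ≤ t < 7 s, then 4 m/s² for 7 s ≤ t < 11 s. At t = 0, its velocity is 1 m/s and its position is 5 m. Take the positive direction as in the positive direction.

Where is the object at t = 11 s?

-242 m

On each constant-a segment, Δv = aΔt and Δx = v₀Δt + ½aΔt²; chain segment to segment.
0–5 s: v starts 1 m/s; Δx = 1·5 + ½·-4·5² = -45 m; v ends -19 m/s.
5–7 s: v starts -19 m/s; Δx = -19·2 + ½·-12·2² = -62 m; v ends -43 m/s.
7–11 s: v starts -43 m/s; Δx = -43·4 + ½·4·4² = -140 m; v ends -27 m/s.
x(11) = 5 + Σ Δx = -242 m.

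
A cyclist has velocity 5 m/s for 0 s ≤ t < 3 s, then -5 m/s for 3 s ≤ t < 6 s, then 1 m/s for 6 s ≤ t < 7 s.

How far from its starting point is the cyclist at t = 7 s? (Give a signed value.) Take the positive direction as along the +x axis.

1 m

Net displacement equals the area under the velocity-time graph (areas below the axis count negative).
0–3 s: 5 × 3 = 15 m
3–6 s: -5 × 3 = -15 m
6–7 s: 1 × 1 = 1 m
Net displacement = 1 m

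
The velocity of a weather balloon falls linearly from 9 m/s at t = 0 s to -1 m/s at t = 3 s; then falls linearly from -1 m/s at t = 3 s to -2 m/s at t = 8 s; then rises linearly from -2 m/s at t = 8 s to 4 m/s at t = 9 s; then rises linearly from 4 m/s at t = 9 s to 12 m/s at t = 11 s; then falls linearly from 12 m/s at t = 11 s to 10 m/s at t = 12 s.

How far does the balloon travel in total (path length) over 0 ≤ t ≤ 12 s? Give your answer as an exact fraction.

Distance (not displacement) is the total path length: add the absolute areas under v-t.
0–3 s: v = 0 at t = 2.7 s; triangle areas 12.15 + 0.15 = 12.3 m
3–8 s: |½(-1 + -2)(5)| = 7.5 m
8–9 s: v = 0 at t = 25/3 s; triangle areas 1/3 + 4/3 = 5/3 m
9–11 s: |½(4 + 12)(2)| = 16 m
11–12 s: |½(12 + 10)(1)| = 11 m
Total distance = 727/15 m

727/15 m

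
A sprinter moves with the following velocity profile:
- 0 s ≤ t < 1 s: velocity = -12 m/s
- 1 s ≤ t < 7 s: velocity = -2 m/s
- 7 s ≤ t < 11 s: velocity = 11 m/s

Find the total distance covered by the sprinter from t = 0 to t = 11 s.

68 m

Distance (not displacement) is the total path length: add the absolute areas under v-t.
0–1 s: |-12| × 1 = 12 m
1–7 s: |-2| × 6 = 12 m
7–11 s: |11| × 4 = 44 m
Total distance = 68 m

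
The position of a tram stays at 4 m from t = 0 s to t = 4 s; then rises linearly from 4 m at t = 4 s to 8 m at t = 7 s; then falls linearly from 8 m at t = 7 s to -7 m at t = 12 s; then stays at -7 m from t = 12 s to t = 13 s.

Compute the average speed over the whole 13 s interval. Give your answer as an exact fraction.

19/13 m/s

Average speed = (total path length)/(elapsed time); on a piecewise-linear x-t graph the path length is Σ|Δx|.
0–4 s: |Δx| = |4 − 4| = 0 m
4–7 s: |Δx| = |8 − 4| = 4 m
7–12 s: |Δx| = |-7 − 8| = 15 m
12–13 s: |Δx| = |-7 − -7| = 0 m
Total path = 19 m; average speed = 19/13 = 19/13 m/s.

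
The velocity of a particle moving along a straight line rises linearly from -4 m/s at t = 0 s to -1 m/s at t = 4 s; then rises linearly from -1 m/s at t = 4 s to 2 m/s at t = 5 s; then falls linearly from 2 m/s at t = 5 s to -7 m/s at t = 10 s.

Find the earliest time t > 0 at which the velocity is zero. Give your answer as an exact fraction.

v changes sign on 4–5 s (from -1 to 2); the graph is linear there, so v = 0 at t = 4 + (1)·(5 − 4)/(2 − -1) = 13/3 s.

t = 13/3 s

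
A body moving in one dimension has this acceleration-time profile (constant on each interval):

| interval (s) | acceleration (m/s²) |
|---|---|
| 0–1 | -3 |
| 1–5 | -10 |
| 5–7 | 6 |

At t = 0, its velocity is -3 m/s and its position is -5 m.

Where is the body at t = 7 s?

-193.5 m

On each constant-a segment, Δv = aΔt and Δx = v₀Δt + ½aΔt²; chain segment to segment.
0–1 s: v starts -3 m/s; Δx = -3·1 + ½·-3·1² = -4.5 m; v ends -6 m/s.
1–5 s: v starts -6 m/s; Δx = -6·4 + ½·-10·4² = -104 m; v ends -46 m/s.
5–7 s: v starts -46 m/s; Δx = -46·2 + ½·6·2² = -80 m; v ends -34 m/s.
x(7) = -5 + Σ Δx = -193.5 m.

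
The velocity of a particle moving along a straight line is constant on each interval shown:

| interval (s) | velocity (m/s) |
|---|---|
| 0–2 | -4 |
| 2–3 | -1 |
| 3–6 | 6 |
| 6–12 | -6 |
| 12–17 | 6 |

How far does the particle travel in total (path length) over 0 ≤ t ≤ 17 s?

Distance (not displacement) is the total path length: add the absolute areas under v-t.
0–2 s: |-4| × 2 = 8 m
2–3 s: |-1| × 1 = 1 m
3–6 s: |6| × 3 = 18 m
6–12 s: |-6| × 6 = 36 m
12–17 s: |6| × 5 = 30 m
Total distance = 93 m

93 m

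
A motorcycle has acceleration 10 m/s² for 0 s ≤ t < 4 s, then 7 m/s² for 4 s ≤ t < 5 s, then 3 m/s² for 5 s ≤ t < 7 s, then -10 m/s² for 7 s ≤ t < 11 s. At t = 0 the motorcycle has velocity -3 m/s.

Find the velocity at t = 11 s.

Δv equals the area under the a-t graph; then v = v₀ + Δv.
0–4 s: 10 × 4 = 40 m/s
4–5 s: 7 × 1 = 7 m/s
5–7 s: 3 × 2 = 6 m/s
7–11 s: -10 × 4 = -40 m/s
Δv = 13 m/s, so v(11) = -3 + (13) = 10 m/s.

10 m/s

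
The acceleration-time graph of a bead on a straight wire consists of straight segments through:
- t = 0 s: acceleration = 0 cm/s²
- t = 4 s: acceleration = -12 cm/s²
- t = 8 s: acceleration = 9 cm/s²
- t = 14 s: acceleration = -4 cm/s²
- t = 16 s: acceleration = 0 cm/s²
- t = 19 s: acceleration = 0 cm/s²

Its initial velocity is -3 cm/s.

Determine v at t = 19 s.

-22 cm/s

Δv equals the area under the a-t graph; then v = v₀ + Δv.
0–4 s: ½(0 + -12)(4) = -24 cm/s
4–8 s: ½(-12 + 9)(4) = -6 cm/s
8–14 s: ½(9 + -4)(6) = 15 cm/s
14–16 s: ½(-4 + 0)(2) = -4 cm/s
16–19 s: 0 × 3 = 0 cm/s
Δv = -19 cm/s, so v(19) = -3 + (-19) = -22 cm/s.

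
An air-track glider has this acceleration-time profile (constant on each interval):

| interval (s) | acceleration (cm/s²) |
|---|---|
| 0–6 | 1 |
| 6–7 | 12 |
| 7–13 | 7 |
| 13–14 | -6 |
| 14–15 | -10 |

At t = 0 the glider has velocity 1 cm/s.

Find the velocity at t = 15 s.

Δv equals the area under the a-t graph; then v = v₀ + Δv.
0–6 s: 1 × 6 = 6 cm/s
6–7 s: 12 × 1 = 12 cm/s
7–13 s: 7 × 6 = 42 cm/s
13–14 s: -6 × 1 = -6 cm/s
14–15 s: -10 × 1 = -10 cm/s
Δv = 44 cm/s, so v(15) = 1 + (44) = 45 cm/s.

45 cm/s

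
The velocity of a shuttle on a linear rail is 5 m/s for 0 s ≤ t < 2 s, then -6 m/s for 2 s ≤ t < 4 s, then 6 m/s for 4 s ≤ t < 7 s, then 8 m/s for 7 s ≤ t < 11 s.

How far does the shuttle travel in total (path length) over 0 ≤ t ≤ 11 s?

Total distance travelled is ∫|v| dt — sum the magnitudes of each area piece.
0–2 s: |5| × 2 = 10 m
2–4 s: |-6| × 2 = 12 m
4–7 s: |6| × 3 = 18 m
7–11 s: |8| × 4 = 32 m
Total distance = 72 m

72 m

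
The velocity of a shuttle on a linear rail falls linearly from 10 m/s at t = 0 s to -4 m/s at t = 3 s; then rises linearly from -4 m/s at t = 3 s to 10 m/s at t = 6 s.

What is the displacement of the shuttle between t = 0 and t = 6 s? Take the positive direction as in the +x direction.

Displacement is the signed area under the v-t curve.
0–3 s: ½(10 + -4)(3) = 9 m
3–6 s: ½(-4 + 10)(3) = 9 m
Net displacement = 18 m

18 m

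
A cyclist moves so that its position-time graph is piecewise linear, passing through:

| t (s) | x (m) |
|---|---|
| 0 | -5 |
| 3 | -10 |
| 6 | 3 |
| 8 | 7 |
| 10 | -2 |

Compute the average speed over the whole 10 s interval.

Average speed = (total path length)/(elapsed time); on a piecewise-linear x-t graph the path length is Σ|Δx|.
0–3 s: |Δx| = |-10 − -5| = 5 m
3–6 s: |Δx| = |3 − -10| = 13 m
6–8 s: |Δx| = |7 − 3| = 4 m
8–10 s: |Δx| = |-2 − 7| = 9 m
Total path = 31 m; average speed = 31/10 = 3.1 m/s.

3.1 m/s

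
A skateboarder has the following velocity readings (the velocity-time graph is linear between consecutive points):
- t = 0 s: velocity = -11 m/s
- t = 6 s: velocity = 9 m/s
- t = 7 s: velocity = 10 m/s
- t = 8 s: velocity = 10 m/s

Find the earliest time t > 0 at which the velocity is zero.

t = 3.3 s

v changes sign on 0–6 s (from -11 to 9); the graph is linear there, so v = 0 at t = 0 + (11)·(6 − 0)/(9 − -11) = 3.3 s.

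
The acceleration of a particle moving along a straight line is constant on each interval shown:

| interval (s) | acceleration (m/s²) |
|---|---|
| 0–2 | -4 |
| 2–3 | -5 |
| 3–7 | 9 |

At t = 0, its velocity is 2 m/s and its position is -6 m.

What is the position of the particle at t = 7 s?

9.5 m

On each constant-a segment, Δv = aΔt and Δx = v₀Δt + ½aΔt²; chain segment to segment.
0–2 s: v starts 2 m/s; Δx = 2·2 + ½·-4·2² = -4 m; v ends -6 m/s.
2–3 s: v starts -6 m/s; Δx = -6·1 + ½·-5·1² = -8.5 m; v ends -11 m/s.
3–7 s: v starts -11 m/s; Δx = -11·4 + ½·9·4² = 28 m; v ends 25 m/s.
x(7) = -6 + Σ Δx = 9.5 m.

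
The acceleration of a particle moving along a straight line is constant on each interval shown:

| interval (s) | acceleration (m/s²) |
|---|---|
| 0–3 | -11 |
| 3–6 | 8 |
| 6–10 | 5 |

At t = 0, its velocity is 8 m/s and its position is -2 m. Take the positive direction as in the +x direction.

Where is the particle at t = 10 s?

-30.5 m

On each constant-a segment, Δv = aΔt and Δx = v₀Δt + ½aΔt²; chain segment to segment.
0–3 s: v starts 8 m/s; Δx = 8·3 + ½·-11·3² = -25.5 m; v ends -25 m/s.
3–6 s: v starts -25 m/s; Δx = -25·3 + ½·8·3² = -39 m; v ends -1 m/s.
6–10 s: v starts -1 m/s; Δx = -1·4 + ½·5·4² = 36 m; v ends 19 m/s.
x(10) = -2 + Σ Δx = -30.5 m.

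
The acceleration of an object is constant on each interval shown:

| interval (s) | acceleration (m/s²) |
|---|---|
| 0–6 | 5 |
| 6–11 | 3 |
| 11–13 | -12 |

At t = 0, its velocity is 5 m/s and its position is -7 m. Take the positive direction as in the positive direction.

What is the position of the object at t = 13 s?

On each constant-a segment, Δv = aΔt and Δx = v₀Δt + ½aΔt²; chain segment to segment.
0–6 s: v starts 5 m/s; Δx = 5·6 + ½·5·6² = 120 m; v ends 35 m/s.
6–11 s: v starts 35 m/s; Δx = 35·5 + ½·3·5² = 212.5 m; v ends 50 m/s.
11–13 s: v starts 50 m/s; Δx = 50·2 + ½·-12·2² = 76 m; v ends 26 m/s.
x(13) = -7 + Σ Δx = 401.5 m.

401.5 m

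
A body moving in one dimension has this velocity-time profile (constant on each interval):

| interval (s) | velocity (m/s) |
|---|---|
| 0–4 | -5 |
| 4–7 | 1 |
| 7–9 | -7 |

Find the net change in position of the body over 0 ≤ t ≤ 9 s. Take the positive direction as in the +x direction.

Displacement is the signed area under the v-t curve.
0–4 s: -5 × 4 = -20 m
4–7 s: 1 × 3 = 3 m
7–9 s: -7 × 2 = -14 m
Net displacement = -31 m

-31 m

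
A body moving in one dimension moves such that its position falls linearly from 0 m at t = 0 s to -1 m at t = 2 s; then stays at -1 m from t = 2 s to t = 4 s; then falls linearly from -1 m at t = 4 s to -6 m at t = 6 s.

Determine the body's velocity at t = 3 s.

0 m/s

Velocity is the slope of the x-t graph on 2–4 s: (-1 − -1)/(4 − 2) = 0 m/s.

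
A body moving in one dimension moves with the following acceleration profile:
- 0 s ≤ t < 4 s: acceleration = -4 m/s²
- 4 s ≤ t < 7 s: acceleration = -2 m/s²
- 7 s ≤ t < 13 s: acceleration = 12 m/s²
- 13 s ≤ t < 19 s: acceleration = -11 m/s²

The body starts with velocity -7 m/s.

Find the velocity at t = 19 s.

Δv equals the area under the a-t graph; then v = v₀ + Δv.
0–4 s: -4 × 4 = -16 m/s
4–7 s: -2 × 3 = -6 m/s
7–13 s: 12 × 6 = 72 m/s
13–19 s: -11 × 6 = -66 m/s
Δv = -16 m/s, so v(19) = -7 + (-16) = -23 m/s.

-23 m/s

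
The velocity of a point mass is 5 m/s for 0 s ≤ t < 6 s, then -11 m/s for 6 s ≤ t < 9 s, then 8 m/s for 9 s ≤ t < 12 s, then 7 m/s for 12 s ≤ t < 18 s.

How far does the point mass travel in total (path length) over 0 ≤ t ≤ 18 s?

Total distance travelled is ∫|v| dt — sum the magnitudes of each area piece.
0–6 s: |5| × 6 = 30 m
6–9 s: |-11| × 3 = 33 m
9–12 s: |8| × 3 = 24 m
12–18 s: |7| × 6 = 42 m
Total distance = 129 m

129 m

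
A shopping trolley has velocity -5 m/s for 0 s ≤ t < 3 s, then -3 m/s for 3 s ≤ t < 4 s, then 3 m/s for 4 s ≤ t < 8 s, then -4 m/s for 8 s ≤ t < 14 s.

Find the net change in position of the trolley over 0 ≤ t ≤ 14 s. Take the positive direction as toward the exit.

Net displacement equals the area under the velocity-time graph (areas below the axis count negative).
0–3 s: -5 × 3 = -15 m
3–4 s: -3 × 1 = -3 m
4–8 s: 3 × 4 = 12 m
8–14 s: -4 × 6 = -24 m
Net displacement = -30 m

-30 m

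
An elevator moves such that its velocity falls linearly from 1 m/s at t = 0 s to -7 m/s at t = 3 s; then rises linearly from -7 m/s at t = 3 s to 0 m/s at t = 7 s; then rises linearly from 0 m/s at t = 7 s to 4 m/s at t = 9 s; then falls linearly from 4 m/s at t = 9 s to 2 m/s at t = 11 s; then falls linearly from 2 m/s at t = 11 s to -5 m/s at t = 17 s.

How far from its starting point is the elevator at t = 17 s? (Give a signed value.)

-22 m

Displacement is the signed area under the v-t curve.
0–3 s: ½(1 + -7)(3) = -9 m
3–7 s: ½(-7 + 0)(4) = -14 m
7–9 s: ½(0 + 4)(2) = 4 m
9–11 s: ½(4 + 2)(2) = 6 m
11–17 s: ½(2 + -5)(6) = -9 m
Net displacement = -22 m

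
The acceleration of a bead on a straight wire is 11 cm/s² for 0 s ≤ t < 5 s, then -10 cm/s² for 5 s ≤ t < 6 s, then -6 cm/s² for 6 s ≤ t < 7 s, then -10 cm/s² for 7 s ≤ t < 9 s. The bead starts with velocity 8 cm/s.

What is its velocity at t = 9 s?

Δv equals the area under the a-t graph; then v = v₀ + Δv.
0–5 s: 11 × 5 = 55 cm/s
5–6 s: -10 × 1 = -10 cm/s
6–7 s: -6 × 1 = -6 cm/s
7–9 s: -10 × 2 = -20 cm/s
Δv = 19 cm/s, so v(9) = 8 + (19) = 27 cm/s.

27 cm/s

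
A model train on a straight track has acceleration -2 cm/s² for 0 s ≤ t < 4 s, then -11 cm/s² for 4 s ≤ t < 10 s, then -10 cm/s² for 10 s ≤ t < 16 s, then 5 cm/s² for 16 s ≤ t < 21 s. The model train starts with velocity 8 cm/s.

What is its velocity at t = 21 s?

-101 cm/s

Δv equals the area under the a-t graph; then v = v₀ + Δv.
0–4 s: -2 × 4 = -8 cm/s
4–10 s: -11 × 6 = -66 cm/s
10–16 s: -10 × 6 = -60 cm/s
16–21 s: 5 × 5 = 25 cm/s
Δv = -109 cm/s, so v(21) = 8 + (-109) = -101 cm/s.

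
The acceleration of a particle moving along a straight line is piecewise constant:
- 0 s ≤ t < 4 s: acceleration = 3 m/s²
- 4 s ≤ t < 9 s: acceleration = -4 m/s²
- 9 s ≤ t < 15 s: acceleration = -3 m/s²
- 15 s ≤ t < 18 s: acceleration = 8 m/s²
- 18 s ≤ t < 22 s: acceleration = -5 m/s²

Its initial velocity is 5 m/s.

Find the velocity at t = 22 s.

Δv equals the area under the a-t graph; then v = v₀ + Δv.
0–4 s: 3 × 4 = 12 m/s
4–9 s: -4 × 5 = -20 m/s
9–15 s: -3 × 6 = -18 m/s
15–18 s: 8 × 3 = 24 m/s
18–22 s: -5 × 4 = -20 m/s
Δv = -22 m/s, so v(22) = 5 + (-22) = -17 m/s.

-17 m/s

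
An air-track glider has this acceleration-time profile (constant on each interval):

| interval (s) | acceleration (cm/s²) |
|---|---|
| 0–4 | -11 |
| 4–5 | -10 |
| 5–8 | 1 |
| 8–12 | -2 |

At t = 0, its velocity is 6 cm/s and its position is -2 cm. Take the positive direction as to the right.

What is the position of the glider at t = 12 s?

On each constant-a segment, Δv = aΔt and Δx = v₀Δt + ½aΔt²; chain segment to segment.
0–4 s: v starts 6 cm/s; Δx = 6·4 + ½·-11·4² = -64 cm; v ends -38 cm/s.
4–5 s: v starts -38 cm/s; Δx = -38·1 + ½·-10·1² = -43 cm; v ends -48 cm/s.
5–8 s: v starts -48 cm/s; Δx = -48·3 + ½·1·3² = -139.5 cm; v ends -45 cm/s.
8–12 s: v starts -45 cm/s; Δx = -45·4 + ½·-2·4² = -196 cm; v ends -53 cm/s.
x(12) = -2 + Σ Δx = -444.5 cm.

-444.5 cm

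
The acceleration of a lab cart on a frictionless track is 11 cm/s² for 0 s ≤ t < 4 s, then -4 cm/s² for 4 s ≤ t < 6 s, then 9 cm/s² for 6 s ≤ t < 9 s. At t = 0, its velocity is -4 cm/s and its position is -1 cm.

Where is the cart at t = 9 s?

On each constant-a segment, Δv = aΔt and Δx = v₀Δt + ½aΔt²; chain segment to segment.
0–4 s: v starts -4 cm/s; Δx = -4·4 + ½·11·4² = 72 cm; v ends 40 cm/s.
4–6 s: v starts 40 cm/s; Δx = 40·2 + ½·-4·2² = 72 cm; v ends 32 cm/s.
6–9 s: v starts 32 cm/s; Δx = 32·3 + ½·9·3² = 136.5 cm; v ends 59 cm/s.
x(9) = -1 + Σ Δx = 279.5 cm.

279.5 cm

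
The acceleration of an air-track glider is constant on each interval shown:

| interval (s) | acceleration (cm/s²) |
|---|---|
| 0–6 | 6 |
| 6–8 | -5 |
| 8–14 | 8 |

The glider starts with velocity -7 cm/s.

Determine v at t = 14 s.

Δv equals the area under the a-t graph; then v = v₀ + Δv.
0–6 s: 6 × 6 = 36 cm/s
6–8 s: -5 × 2 = -10 cm/s
8–14 s: 8 × 6 = 48 cm/s
Δv = 74 cm/s, so v(14) = -7 + (74) = 67 cm/s.

67 cm/s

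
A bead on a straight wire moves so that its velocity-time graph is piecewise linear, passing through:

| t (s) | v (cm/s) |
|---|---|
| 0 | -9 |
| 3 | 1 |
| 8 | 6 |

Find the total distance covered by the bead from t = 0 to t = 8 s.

Distance (not displacement) is the total path length: add the absolute areas under v-t.
0–3 s: v = 0 at t = 2.7 s; triangle areas 12.15 + 0.15 = 12.3 cm
3–8 s: |½(1 + 6)(5)| = 17.5 cm
Total distance = 29.8 cm

29.8 cm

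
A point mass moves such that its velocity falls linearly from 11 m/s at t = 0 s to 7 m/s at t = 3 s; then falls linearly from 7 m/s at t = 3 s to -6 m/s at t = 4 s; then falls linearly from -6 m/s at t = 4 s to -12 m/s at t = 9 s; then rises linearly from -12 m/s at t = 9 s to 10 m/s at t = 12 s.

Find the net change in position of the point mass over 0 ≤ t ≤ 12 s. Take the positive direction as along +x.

Displacement is the signed area under the v-t curve.
0–3 s: ½(11 + 7)(3) = 27 m
3–4 s: ½(7 + -6)(1) = 0.5 m
4–9 s: ½(-6 + -12)(5) = -45 m
9–12 s: ½(-12 + 10)(3) = -3 m
Net displacement = -20.5 m

-20.5 m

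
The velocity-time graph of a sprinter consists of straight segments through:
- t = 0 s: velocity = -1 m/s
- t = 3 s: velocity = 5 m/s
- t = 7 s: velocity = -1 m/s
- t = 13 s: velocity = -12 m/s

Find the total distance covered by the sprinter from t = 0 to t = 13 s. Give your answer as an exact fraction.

Total distance travelled is ∫|v| dt — sum the magnitudes of each area piece.
0–3 s: v = 0 at t = 0.5 s; triangle areas 0.25 + 6.25 = 6.5 m
3–7 s: v = 0 at t = 19/3 s; triangle areas 25/3 + 1/3 = 26/3 m
7–13 s: |½(-1 + -12)(6)| = 39 m
Total distance = 325/6 m

325/6 m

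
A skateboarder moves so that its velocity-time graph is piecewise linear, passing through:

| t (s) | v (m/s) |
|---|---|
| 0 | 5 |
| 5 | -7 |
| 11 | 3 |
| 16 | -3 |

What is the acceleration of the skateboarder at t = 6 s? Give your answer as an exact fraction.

5/3 m/s²

Acceleration is the slope of the v-t graph on 5–11 s: (3 − -7)/(11 − 5) = 5/3 m/s².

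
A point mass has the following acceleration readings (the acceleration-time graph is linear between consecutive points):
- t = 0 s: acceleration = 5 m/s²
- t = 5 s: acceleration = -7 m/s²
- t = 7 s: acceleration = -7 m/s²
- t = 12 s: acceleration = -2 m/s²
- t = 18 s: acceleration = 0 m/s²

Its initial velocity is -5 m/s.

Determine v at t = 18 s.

-52.5 m/s

Δv equals the area under the a-t graph; then v = v₀ + Δv.
0–5 s: ½(5 + -7)(5) = -5 m/s
5–7 s: -7 × 2 = -14 m/s
7–12 s: ½(-7 + -2)(5) = -22.5 m/s
12–18 s: ½(-2 + 0)(6) = -6 m/s
Δv = -47.5 m/s, so v(18) = -5 + (-47.5) = -52.5 m/s.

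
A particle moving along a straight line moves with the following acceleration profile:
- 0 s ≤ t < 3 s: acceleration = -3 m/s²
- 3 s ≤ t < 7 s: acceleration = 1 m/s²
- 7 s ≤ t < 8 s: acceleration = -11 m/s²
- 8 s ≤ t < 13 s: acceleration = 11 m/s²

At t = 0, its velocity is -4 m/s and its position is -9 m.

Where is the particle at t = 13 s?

-55.5 m

On each constant-a segment, Δv = aΔt and Δx = v₀Δt + ½aΔt²; chain segment to segment.
0–3 s: v starts -4 m/s; Δx = -4·3 + ½·-3·3² = -25.5 m; v ends -13 m/s.
3–7 s: v starts -13 m/s; Δx = -13·4 + ½·1·4² = -44 m; v ends -9 m/s.
7–8 s: v starts -9 m/s; Δx = -9·1 + ½·-11·1² = -14.5 m; v ends -20 m/s.
8–13 s: v starts -20 m/s; Δx = -20·5 + ½·11·5² = 37.5 m; v ends 35 m/s.
x(13) = -9 + Σ Δx = -55.5 m.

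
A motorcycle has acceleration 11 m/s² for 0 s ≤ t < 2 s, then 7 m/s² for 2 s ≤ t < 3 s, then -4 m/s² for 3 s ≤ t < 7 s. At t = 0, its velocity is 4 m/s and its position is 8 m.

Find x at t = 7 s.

On each constant-a segment, Δv = aΔt and Δx = v₀Δt + ½aΔt²; chain segment to segment.
0–2 s: v starts 4 m/s; Δx = 4·2 + ½·11·2² = 30 m; v ends 26 m/s.
2–3 s: v starts 26 m/s; Δx = 26·1 + ½·7·1² = 29.5 m; v ends 33 m/s.
3–7 s: v starts 33 m/s; Δx = 33·4 + ½·-4·4² = 100 m; v ends 17 m/s.
x(7) = 8 + Σ Δx = 167.5 m.

167.5 m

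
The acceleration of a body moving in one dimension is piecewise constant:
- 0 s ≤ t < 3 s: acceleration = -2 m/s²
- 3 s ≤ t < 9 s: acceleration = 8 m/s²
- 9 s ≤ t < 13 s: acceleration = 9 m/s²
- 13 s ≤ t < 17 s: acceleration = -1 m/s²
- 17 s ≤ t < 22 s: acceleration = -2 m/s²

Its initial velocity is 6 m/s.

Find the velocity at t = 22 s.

70 m/s

Δv equals the area under the a-t graph; then v = v₀ + Δv.
0–3 s: -2 × 3 = -6 m/s
3–9 s: 8 × 6 = 48 m/s
9–13 s: 9 × 4 = 36 m/s
13–17 s: -1 × 4 = -4 m/s
17–22 s: -2 × 5 = -10 m/s
Δv = 64 m/s, so v(22) = 6 + (64) = 70 m/s.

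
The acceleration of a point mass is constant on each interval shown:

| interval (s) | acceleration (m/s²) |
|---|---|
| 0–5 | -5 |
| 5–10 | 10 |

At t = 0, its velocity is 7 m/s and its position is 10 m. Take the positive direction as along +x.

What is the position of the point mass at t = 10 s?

17.5 m

On each constant-a segment, Δv = aΔt and Δx = v₀Δt + ½aΔt²; chain segment to segment.
0–5 s: v starts 7 m/s; Δx = 7·5 + ½·-5·5² = -27.5 m; v ends -18 m/s.
5–10 s: v starts -18 m/s; Δx = -18·5 + ½·10·5² = 35 m; v ends 32 m/s.
x(10) = 10 + Σ Δx = 17.5 m.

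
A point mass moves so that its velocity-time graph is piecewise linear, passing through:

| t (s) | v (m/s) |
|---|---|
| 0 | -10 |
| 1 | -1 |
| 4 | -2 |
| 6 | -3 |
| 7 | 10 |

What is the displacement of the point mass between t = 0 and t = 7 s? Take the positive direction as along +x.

Displacement is the signed area under the v-t curve.
0–1 s: ½(-10 + -1)(1) = -5.5 m
1–4 s: ½(-1 + -2)(3) = -4.5 m
4–6 s: ½(-2 + -3)(2) = -5 m
6–7 s: ½(-3 + 10)(1) = 3.5 m
Net displacement = -11.5 m

-11.5 m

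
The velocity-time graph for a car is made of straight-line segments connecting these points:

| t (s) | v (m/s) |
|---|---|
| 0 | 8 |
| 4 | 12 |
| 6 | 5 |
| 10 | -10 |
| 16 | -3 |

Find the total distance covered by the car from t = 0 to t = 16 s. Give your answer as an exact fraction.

338/3 m

Total distance travelled is ∫|v| dt — sum the magnitudes of each area piece.
0–4 s: |½(8 + 12)(4)| = 40 m
4–6 s: |½(12 + 5)(2)| = 17 m
6–10 s: v = 0 at t = 22/3 s; triangle areas 10/3 + 40/3 = 50/3 m
10–16 s: |½(-10 + -3)(6)| = 39 m
Total distance = 338/3 m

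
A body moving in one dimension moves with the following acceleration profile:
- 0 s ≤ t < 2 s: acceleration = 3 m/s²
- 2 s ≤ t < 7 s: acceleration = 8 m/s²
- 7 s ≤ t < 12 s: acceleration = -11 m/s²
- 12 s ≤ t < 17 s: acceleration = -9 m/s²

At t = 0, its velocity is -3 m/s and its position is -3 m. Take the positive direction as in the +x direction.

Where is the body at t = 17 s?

17 m

On each constant-a segment, Δv = aΔt and Δx = v₀Δt + ½aΔt²; chain segment to segment.
0–2 s: v starts -3 m/s; Δx = -3·2 + ½·3·2² = 0 m; v ends 3 m/s.
2–7 s: v starts 3 m/s; Δx = 3·5 + ½·8·5² = 115 m; v ends 43 m/s.
7–12 s: v starts 43 m/s; Δx = 43·5 + ½·-11·5² = 77.5 m; v ends -12 m/s.
12–17 s: v starts -12 m/s; Δx = -12·5 + ½·-9·5² = -172.5 m; v ends -57 m/s.
x(17) = -3 + Σ Δx = 17 m.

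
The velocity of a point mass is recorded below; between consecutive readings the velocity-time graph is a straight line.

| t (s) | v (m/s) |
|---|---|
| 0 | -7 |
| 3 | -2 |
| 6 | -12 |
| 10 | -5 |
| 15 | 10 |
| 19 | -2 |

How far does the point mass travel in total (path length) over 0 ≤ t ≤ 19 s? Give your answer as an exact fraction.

Distance (not displacement) is the total path length: add the absolute areas under v-t.
0–3 s: |½(-7 + -2)(3)| = 13.5 m
3–6 s: |½(-2 + -12)(3)| = 21 m
6–10 s: |½(-12 + -5)(4)| = 34 m
10–15 s: v = 0 at t = 35/3 s; triangle areas 25/6 + 50/3 = 125/6 m
15–19 s: v = 0 at t = 55/3 s; triangle areas 50/3 + 2/3 = 52/3 m
Total distance = 320/3 m

320/3 m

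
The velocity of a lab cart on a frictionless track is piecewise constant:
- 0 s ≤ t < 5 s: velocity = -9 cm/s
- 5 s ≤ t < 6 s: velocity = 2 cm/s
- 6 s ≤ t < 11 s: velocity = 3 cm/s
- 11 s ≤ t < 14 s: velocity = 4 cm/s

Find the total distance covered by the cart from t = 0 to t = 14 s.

Total distance travelled is ∫|v| dt — sum the magnitudes of each area piece.
0–5 s: |-9| × 5 = 45 cm
5–6 s: |2| × 1 = 2 cm
6–11 s: |3| × 5 = 15 cm
11–14 s: |4| × 3 = 12 cm
Total distance = 74 cm

74 cm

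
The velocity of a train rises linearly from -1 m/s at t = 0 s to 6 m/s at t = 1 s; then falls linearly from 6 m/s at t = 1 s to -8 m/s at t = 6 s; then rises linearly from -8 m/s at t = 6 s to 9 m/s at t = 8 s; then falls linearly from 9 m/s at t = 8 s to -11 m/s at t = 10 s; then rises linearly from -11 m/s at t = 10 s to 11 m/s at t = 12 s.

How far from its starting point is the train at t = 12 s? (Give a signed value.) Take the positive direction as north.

Displacement is the signed area under the v-t curve.
0–1 s: ½(-1 + 6)(1) = 2.5 m
1–6 s: ½(6 + -8)(5) = -5 m
6–8 s: ½(-8 + 9)(2) = 1 m
8–10 s: ½(9 + -11)(2) = -2 m
10–12 s: ½(-11 + 11)(2) = 0 m
Net displacement = -3.5 m

-3.5 m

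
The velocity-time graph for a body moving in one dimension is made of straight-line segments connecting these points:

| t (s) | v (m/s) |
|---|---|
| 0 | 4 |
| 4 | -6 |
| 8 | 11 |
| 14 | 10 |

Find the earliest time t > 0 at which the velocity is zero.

t = 1.6 s

v changes sign on 0–4 s (from 4 to -6); the graph is linear there, so v = 0 at t = 0 + (-4)·(4 − 0)/(-6 − 4) = 1.6 s.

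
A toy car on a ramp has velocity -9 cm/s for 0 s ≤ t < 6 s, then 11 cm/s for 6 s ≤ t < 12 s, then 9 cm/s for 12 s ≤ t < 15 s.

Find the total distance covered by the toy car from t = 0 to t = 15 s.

Distance (not displacement) is the total path length: add the absolute areas under v-t.
0–6 s: |-9| × 6 = 54 cm
6–12 s: |11| × 6 = 66 cm
12–15 s: |9| × 3 = 27 cm
Total distance = 147 cm

147 cm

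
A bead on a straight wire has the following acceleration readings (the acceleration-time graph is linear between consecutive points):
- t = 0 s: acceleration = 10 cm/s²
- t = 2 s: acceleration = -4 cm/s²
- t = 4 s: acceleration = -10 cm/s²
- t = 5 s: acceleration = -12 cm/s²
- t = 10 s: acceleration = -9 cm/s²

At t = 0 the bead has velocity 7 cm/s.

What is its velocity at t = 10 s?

Δv equals the area under the a-t graph; then v = v₀ + Δv.
0–2 s: ½(10 + -4)(2) = 6 cm/s
2–4 s: ½(-4 + -10)(2) = -14 cm/s
4–5 s: ½(-10 + -12)(1) = -11 cm/s
5–10 s: ½(-12 + -9)(5) = -52.5 cm/s
Δv = -71.5 cm/s, so v(10) = 7 + (-71.5) = -64.5 cm/s.

-64.5 cm/s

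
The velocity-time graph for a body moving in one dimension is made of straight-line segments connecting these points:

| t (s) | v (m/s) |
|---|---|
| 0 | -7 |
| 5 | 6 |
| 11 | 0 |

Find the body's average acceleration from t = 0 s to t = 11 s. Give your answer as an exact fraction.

Average acceleration = Δv/Δt = (0 − -7)/(11 − 0) = 7/11 m/s².

7/11 m/s²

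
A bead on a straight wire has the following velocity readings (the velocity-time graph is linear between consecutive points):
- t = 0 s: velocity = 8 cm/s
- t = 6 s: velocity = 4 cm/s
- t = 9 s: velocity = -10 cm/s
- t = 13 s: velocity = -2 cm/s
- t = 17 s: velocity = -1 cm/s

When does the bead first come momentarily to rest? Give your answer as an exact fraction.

v changes sign on 6–9 s (from 4 to -10); the graph is linear there, so v = 0 at t = 6 + (-4)·(9 − 6)/(-10 − 4) = 48/7 s.

t = 48/7 s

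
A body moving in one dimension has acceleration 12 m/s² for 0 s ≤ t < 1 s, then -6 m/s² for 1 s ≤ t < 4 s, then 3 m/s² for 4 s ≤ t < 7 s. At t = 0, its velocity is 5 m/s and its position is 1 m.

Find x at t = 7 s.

On each constant-a segment, Δv = aΔt and Δx = v₀Δt + ½aΔt²; chain segment to segment.
0–1 s: v starts 5 m/s; Δx = 5·1 + ½·12·1² = 11 m; v ends 17 m/s.
1–4 s: v starts 17 m/s; Δx = 17·3 + ½·-6·3² = 24 m; v ends -1 m/s.
4–7 s: v starts -1 m/s; Δx = -1·3 + ½·3·3² = 10.5 m; v ends 8 m/s.
x(7) = 1 + Σ Δx = 46.5 m.

46.5 m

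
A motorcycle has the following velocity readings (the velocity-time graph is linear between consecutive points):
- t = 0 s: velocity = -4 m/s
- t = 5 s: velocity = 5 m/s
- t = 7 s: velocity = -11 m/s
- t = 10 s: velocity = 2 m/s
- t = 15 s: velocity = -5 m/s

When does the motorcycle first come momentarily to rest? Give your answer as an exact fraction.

v changes sign on 0–5 s (from -4 to 5); the graph is linear there, so v = 0 at t = 0 + (4)·(5 − 0)/(5 − -4) = 20/9 s.

t = 20/9 s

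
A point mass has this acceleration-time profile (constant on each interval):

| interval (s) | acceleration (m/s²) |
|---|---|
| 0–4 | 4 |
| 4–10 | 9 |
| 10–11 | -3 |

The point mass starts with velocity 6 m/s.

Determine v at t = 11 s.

73 m/s

Δv equals the area under the a-t graph; then v = v₀ + Δv.
0–4 s: 4 × 4 = 16 m/s
4–10 s: 9 × 6 = 54 m/s
10–11 s: -3 × 1 = -3 m/s
Δv = 67 m/s, so v(11) = 6 + (67) = 73 m/s.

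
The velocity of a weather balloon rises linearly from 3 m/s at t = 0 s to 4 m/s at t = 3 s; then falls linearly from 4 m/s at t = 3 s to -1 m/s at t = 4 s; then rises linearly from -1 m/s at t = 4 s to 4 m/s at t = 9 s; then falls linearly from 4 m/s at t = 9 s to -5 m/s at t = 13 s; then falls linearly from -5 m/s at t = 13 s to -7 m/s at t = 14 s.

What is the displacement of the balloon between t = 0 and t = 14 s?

11.5 m

Displacement is the signed area under the v-t curve.
0–3 s: ½(3 + 4)(3) = 10.5 m
3–4 s: ½(4 + -1)(1) = 1.5 m
4–9 s: ½(-1 + 4)(5) = 7.5 m
9–13 s: ½(4 + -5)(4) = -2 m
13–14 s: ½(-5 + -7)(1) = -6 m
Net displacement = 11.5 m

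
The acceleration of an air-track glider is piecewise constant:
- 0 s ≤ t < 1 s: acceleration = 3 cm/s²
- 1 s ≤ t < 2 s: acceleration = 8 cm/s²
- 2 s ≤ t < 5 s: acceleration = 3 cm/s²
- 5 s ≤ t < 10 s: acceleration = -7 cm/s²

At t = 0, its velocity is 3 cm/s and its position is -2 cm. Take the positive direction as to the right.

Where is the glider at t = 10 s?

On each constant-a segment, Δv = aΔt and Δx = v₀Δt + ½aΔt²; chain segment to segment.
0–1 s: v starts 3 cm/s; Δx = 3·1 + ½·3·1² = 4.5 cm; v ends 6 cm/s.
1–2 s: v starts 6 cm/s; Δx = 6·1 + ½·8·1² = 10 cm; v ends 14 cm/s.
2–5 s: v starts 14 cm/s; Δx = 14·3 + ½·3·3² = 55.5 cm; v ends 23 cm/s.
5–10 s: v starts 23 cm/s; Δx = 23·5 + ½·-7·5² = 27.5 cm; v ends -12 cm/s.
x(10) = -2 + Σ Δx = 95.5 cm.

95.5 cm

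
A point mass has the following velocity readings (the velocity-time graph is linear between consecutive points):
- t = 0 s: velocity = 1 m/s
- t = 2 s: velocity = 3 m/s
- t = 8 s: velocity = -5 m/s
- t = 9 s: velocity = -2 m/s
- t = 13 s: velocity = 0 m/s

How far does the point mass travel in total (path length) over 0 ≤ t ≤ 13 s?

24.25 m

Distance (not displacement) is the total path length: add the absolute areas under v-t.
0–2 s: |½(1 + 3)(2)| = 4 m
2–8 s: v = 0 at t = 4.25 s; triangle areas 3.375 + 9.375 = 12.75 m
8–9 s: |½(-5 + -2)(1)| = 3.5 m
9–13 s: |½(-2 + 0)(4)| = 4 m
Total distance = 24.25 m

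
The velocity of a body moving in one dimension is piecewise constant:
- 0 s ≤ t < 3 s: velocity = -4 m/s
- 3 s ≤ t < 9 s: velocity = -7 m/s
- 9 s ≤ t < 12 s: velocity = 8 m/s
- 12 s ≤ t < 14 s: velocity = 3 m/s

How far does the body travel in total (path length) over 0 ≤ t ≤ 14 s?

Distance (not displacement) is the total path length: add the absolute areas under v-t.
0–3 s: |-4| × 3 = 12 m
3–9 s: |-7| × 6 = 42 m
9–12 s: |8| × 3 = 24 m
12–14 s: |3| × 2 = 6 m
Total distance = 84 m

84 m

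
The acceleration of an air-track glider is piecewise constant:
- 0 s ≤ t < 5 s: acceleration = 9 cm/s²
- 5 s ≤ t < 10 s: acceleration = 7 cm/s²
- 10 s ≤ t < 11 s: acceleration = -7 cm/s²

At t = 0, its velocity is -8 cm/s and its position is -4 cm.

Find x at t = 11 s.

On each constant-a segment, Δv = aΔt and Δx = v₀Δt + ½aΔt²; chain segment to segment.
0–5 s: v starts -8 cm/s; Δx = -8·5 + ½·9·5² = 72.5 cm; v ends 37 cm/s.
5–10 s: v starts 37 cm/s; Δx = 37·5 + ½·7·5² = 272.5 cm; v ends 72 cm/s.
10–11 s: v starts 72 cm/s; Δx = 72·1 + ½·-7·1² = 68.5 cm; v ends 65 cm/s.
x(11) = -4 + Σ Δx = 409.5 cm.

409.5 cm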